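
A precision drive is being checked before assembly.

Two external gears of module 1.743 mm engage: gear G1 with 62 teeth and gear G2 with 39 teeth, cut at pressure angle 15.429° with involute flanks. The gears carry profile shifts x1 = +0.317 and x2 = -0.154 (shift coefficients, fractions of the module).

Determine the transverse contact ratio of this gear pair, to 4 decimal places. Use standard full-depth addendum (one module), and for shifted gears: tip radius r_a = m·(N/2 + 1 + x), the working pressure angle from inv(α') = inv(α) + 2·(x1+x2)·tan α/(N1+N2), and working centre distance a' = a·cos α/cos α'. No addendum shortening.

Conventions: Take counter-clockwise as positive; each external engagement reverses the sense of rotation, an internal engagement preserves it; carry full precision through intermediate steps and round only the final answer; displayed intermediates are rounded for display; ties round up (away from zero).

topology: single-mesh involute geometry — m = 1.743, 62T/39T pair
base radii: r_b1 = 52.085698, r_b2 = 32.763584
tip radii: r_a1 = 56.328531, r_a2 = 35.463078
inv(α') = inv(15.429°) + 2·(+0.317-0.154)·tan α/(62+39) = 0.00759448  ⇒  α' = 16.07059°
a' = a·cos α / cos α' = 88.0215·cos 15.429°/cos 16.07059° = 88.299923
action lengths: √(r_a1²−r_b1²) = 21.447226, √(r_a2²−r_b2²) = 13.571200
base pitch p_b = π·m·cos α = 5.278453
CR = (21.447226 + 13.571200 − 88.299923·sin 16.07059°)/5.278453 = 2.003448
contact ratio ≈ 2.0034

2.0034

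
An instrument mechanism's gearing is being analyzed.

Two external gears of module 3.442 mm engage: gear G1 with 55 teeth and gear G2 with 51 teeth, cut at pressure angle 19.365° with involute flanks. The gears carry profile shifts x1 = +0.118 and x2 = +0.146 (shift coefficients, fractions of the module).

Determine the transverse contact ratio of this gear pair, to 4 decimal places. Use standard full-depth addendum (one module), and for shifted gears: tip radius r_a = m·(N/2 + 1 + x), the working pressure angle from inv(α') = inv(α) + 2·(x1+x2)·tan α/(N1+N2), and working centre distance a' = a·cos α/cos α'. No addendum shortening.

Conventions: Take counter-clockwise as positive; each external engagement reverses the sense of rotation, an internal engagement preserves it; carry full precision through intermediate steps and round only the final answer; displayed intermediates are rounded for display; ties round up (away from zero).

1.7527

class = single-mesh tooth geometry [involute pair 55T × 51T, m = 3.442]
base radii: r_b1 = 89.299930, r_b2 = 82.805390
tip radii: r_a1 = 98.503156, r_a2 = 91.715532
inv(α') = inv(19.365°) + 2·(+0.118+0.146)·tan α/(55+51) = 0.01523682  ⇒  α' = 20.14267°
a' = a·cos α / cos α' = 182.4260·cos 19.365°/cos 20.14267° = 183.317368
action lengths: √(r_a1²−r_b1²) = 41.573961, √(r_a2²−r_b2²) = 39.433568
base pitch p_b = π·m·cos α = 10.201600
CR = (41.573961 + 39.433568 − 183.317368·sin 20.14267°)/10.201600 = 1.752719
contact ratio ≈ 1.7527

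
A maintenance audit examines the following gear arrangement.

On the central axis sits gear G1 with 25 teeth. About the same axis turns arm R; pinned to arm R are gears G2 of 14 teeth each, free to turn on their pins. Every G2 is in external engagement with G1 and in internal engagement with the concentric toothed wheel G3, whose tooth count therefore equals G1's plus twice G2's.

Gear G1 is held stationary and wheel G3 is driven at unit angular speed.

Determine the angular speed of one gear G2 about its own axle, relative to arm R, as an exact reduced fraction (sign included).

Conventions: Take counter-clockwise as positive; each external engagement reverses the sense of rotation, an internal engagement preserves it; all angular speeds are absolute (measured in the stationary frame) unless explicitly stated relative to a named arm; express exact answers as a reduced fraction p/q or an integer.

1325/1092

planetary set (25T centre, 14T on arm, 53T internal) — Willis relation
ring teeth: 25 + 2·14 = 53
25(ω_sun−ω_arm) = −53(ω_ring−ω_arm),  ω_sun = 0, ω_ring = 1
25(0−ω_arm) = −53(1−ω_arm)  ⇒  78·ω_arm = 53  ⇒  ω_arm = 53/78
sun–planet mesh: 25·(0−53/78) = −14·(ω_p−ω_arm)  ⇒  ω_p−ω_arm = 1325/1092
exact speed ratio = 1325/1092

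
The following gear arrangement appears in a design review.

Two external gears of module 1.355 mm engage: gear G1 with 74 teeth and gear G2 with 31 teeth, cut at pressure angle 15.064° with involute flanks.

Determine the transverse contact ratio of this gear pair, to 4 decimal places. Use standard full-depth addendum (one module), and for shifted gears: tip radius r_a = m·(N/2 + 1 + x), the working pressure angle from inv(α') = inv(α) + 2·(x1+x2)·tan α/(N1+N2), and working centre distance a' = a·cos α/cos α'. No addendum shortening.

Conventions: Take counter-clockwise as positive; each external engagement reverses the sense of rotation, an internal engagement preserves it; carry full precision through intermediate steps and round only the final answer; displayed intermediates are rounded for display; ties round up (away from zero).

2.0573

topology: single-mesh involute geometry — m = 1.355, 74T/31T pair
base radii: r_b1 = 48.412167, r_b2 = 20.280773
tip radii: r_a1 = 51.490000, r_a2 = 22.357500
no profile shift: α' = α, a' = a
action lengths: √(r_a1²−r_b1²) = 17.535170, √(r_a2²−r_b2²) = 9.409998
base pitch p_b = π·m·cos α = 4.110576
CR = (17.535170 + 9.409998 − 71.137500·sin 15.06400°)/4.110576 = 2.057300
contact ratio ≈ 2.0573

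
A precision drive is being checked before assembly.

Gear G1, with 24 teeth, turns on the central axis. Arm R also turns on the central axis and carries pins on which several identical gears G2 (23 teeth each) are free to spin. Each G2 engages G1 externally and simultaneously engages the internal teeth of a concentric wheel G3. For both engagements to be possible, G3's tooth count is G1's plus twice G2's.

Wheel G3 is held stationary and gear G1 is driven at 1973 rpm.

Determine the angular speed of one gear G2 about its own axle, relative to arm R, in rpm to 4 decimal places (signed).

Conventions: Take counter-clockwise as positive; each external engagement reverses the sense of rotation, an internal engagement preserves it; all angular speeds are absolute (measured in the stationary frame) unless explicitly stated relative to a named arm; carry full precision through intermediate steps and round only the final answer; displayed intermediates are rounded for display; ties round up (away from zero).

recognized (axles ride arm R): planetary set, 24/23/70 teeth
normalise by the input: solve with ω_sun = 1, then scale by 1973 rpm
ring teeth: 24 + 2·23 = 70
24(ω_sun−ω_arm) = −70(ω_ring−ω_arm),  ω_ring = 0, ω_sun = 1
24(1−ω_arm) = −70(0−ω_arm)  ⇒  94·ω_arm = 24  ⇒  ω_arm = 12/47
sun–planet mesh: 24·(1−12/47) = −23·(ω_p−ω_arm)  ⇒  ω_p−ω_arm = -840/1081
scale: ω_p−ω_arm = -840/1081 × 1973 rpm = -1533.1360 rpm

-1533.1360 rpm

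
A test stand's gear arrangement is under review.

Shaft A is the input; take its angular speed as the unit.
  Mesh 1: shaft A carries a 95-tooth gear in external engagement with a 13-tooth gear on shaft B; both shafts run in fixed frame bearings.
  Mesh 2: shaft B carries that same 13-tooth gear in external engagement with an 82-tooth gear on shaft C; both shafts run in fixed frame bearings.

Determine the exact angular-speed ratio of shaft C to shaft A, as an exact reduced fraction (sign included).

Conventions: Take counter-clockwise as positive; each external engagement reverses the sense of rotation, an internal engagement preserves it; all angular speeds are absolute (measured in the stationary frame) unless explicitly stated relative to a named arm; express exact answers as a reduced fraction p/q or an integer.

95/82

class = fixed-axis compound train [2 meshes; 2 ratios multiply, 2 sense flips]
mesh 1 [95T→13T]: running ratio 95/13, sense −
mesh 2 [13T→82T]: running ratio 95/82, sense +
ω_out/ω_in = 95/82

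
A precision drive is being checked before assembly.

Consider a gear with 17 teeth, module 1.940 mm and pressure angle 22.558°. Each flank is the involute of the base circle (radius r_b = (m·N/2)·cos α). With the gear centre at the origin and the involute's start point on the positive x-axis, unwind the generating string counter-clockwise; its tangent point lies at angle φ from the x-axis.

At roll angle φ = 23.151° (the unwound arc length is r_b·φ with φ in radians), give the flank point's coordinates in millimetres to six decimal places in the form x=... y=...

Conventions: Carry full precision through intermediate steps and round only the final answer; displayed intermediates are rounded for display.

single-mesh involute tooth geometry (17T wheel at module 1.940)
pitch radius r_p = m·N/2 = 1.940·17/2 = 16.490000
base radius r_b = r_p·cos α = 16.490000·cos 22.558° = 15.228378
roll angle φ = 23.151° = 0.40406118 rad
x = r_b·(cos φ + φ·sin φ) = 16.421230
y = r_b·(sin φ − φ·cos φ) = 0.329433

x=16.421230 y=0.329433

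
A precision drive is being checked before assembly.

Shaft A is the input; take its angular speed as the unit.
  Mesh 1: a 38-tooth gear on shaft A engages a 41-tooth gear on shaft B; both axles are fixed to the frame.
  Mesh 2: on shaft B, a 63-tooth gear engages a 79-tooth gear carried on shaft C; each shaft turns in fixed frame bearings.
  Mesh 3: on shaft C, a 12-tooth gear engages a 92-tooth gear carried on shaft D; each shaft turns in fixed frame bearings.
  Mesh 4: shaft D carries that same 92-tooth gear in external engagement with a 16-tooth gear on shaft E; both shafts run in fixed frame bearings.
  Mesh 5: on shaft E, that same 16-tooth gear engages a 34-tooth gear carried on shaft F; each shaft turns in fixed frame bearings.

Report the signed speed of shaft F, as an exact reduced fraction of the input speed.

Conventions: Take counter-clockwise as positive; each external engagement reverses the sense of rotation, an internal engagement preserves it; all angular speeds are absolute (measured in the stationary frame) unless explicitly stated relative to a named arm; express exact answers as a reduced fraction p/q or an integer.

-14364/55063

5-mesh fixed-axis compound train (all bearings frame-fixed)
mesh 1 [38T→41T]: |ω|/ω_in = 1×38/41 = 38/41, sense flips to −
mesh 2 [63T→79T]: |ω|/ω_in = (38/41)×63/79 = 2394/3239, sense flips to +
mesh 3 [12T→92T]: |ω|/ω_in = (2394/3239)×12/92 = 7182/74497, sense flips to −
mesh 4 [92T→16T]: |ω|/ω_in = (7182/74497)×92/16 = 3591/6478, sense flips to +
mesh 5 [16T→34T]: |ω|/ω_in = (3591/6478)×16/34 = 14364/55063, sense flips to −
signed output speed (× input speed) = -14364/55063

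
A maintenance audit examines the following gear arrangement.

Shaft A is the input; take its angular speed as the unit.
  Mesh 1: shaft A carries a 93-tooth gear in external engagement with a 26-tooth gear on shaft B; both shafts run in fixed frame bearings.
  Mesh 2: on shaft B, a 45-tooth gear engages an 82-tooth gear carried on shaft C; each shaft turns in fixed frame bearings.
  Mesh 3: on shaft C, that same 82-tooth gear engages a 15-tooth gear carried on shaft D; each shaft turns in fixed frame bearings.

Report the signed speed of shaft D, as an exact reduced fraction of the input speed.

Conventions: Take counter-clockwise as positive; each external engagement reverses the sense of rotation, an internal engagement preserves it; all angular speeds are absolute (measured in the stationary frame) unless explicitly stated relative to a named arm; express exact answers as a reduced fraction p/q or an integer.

3-mesh fixed-axis compound train (all bearings frame-fixed)
mesh 1 [93T→26T]: |ω|/ω_in = 1×93/26 = 93/26, sense flips to −
mesh 2 [45T→82T]: |ω|/ω_in = (93/26)×45/82 = 4185/2132, sense flips to +
mesh 3 [82T→15T]: |ω|/ω_in = (4185/2132)×82/15 = 279/26, sense flips to −
signed output speed (× input speed) = -279/26

-279/26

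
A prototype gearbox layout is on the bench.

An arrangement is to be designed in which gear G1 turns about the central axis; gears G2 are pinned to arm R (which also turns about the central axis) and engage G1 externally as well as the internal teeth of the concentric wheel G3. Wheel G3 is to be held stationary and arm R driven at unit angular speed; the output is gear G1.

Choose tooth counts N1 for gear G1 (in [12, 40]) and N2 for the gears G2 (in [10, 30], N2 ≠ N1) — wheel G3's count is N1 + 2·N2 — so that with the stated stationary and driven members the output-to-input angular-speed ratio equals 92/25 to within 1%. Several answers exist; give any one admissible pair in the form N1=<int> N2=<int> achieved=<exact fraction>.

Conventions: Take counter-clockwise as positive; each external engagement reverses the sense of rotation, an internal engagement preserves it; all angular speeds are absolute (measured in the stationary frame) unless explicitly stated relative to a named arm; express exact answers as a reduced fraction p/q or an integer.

class = planetary set [ratio 92/25 wanted; Willis about the carrier]
Willis with ω_ring = 0: ω_sun/ω_arm = (N1+N3)/N1; set equal to 92/25  ⇒  N3/N1 = 92/25 − 1 = 67/25
N3 = N1 + 2·N2  ⇒  N2/N1 = (N3/N1 − 1)/2 = (67/25 − 1)/2 = 21/25
smallest multiple with N1 ≥ 12 and N2 ≥ 10: k = 1  ⇒  N1 = 1·25 = 25, N2 = 1·21 = 21 (N1 ≤ 40, N2 ≤ 30, N2 ≠ N1 ✓), N3 = 25 + 2·21 = 67
check: (N1+N3)/N1 with N1 = 25, N3 = 67 gives 92/25; |achieved − target| = 0 ≤ 23/625 ✓

N1=25 N2=21 achieved=92/25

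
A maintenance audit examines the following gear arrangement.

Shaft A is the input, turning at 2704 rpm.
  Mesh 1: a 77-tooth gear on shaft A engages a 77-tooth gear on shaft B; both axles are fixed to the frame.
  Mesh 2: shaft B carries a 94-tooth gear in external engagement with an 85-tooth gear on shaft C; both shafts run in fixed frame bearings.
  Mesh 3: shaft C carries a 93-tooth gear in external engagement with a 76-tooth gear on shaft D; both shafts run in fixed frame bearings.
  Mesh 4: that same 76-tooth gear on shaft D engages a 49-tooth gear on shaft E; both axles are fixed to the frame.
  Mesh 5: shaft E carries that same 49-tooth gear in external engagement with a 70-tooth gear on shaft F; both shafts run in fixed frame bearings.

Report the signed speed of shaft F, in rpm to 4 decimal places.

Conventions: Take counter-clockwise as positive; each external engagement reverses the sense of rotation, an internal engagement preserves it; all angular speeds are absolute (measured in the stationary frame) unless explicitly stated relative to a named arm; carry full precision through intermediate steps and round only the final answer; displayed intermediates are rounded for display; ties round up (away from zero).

-3972.8350 rpm

topology: fixed-axis compound train — 5 meshes, A→F
mesh 1 [77T→77T]: ω = 2704.0000×77/77 = 2704.0000 rpm, sense flips to −
mesh 2 [94T→85T]: ω = 2704.0000×94/85 = 2990.3059 rpm, sense flips to +
mesh 3 [93T→76T]: ω = 2990.3059×93/76 = 3659.1901 rpm, sense flips to −
mesh 4 [76T→49T]: ω = 3659.1901×76/49 = 5675.4785 rpm, sense flips to +
mesh 5 [49T→70T]: ω = 5675.4785×49/70 = 3972.8350 rpm, sense flips to −
signed output speed = -3972.8350 rpm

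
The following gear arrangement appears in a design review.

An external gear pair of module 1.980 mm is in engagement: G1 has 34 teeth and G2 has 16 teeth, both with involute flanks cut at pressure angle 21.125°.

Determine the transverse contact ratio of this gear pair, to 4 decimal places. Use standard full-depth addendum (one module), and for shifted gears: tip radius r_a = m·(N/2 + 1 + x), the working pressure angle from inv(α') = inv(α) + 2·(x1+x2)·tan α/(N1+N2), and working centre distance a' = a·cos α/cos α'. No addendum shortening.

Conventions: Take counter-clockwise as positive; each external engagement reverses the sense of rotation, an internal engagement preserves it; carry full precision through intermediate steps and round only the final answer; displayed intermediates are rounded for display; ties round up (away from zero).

class = single-mesh tooth geometry [involute pair 34T × 16T, m = 1.980]
base radii: r_b1 = 31.397926, r_b2 = 14.775494
tip radii: r_a1 = 35.640000, r_a2 = 17.820000
no profile shift: α' = α, a' = a
action lengths: √(r_a1²−r_b1²) = 16.863566, √(r_a2²−r_b2²) = 9.961785
base pitch p_b = π·m·cos α = 5.802323
CR = (16.863566 + 9.961785 − 49.500000·sin 21.12500°)/5.802323 = 1.548580
contact ratio ≈ 1.5486

1.5486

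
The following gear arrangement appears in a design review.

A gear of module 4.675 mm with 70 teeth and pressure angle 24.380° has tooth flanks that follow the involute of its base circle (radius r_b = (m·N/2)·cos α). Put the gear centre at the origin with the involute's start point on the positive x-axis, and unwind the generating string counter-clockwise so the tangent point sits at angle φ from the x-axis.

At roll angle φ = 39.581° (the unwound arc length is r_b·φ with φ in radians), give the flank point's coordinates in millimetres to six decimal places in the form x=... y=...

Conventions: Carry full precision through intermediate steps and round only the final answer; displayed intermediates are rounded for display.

recognized (one wheel, involute flank): single-mesh tooth geometry, m = 4.675, N = 70
pitch radius r_p = m·N/2 = 4.675·70/2 = 163.625000
base radius r_b = r_p·cos α = 163.625000·cos 24.380° = 149.034200
roll angle φ = 39.581° = 0.69081877 rad
x = r_b·(cos φ + φ·sin φ) = 180.464395
y = r_b·(sin φ − φ·cos φ) = 15.609460

x=180.464395 y=15.609460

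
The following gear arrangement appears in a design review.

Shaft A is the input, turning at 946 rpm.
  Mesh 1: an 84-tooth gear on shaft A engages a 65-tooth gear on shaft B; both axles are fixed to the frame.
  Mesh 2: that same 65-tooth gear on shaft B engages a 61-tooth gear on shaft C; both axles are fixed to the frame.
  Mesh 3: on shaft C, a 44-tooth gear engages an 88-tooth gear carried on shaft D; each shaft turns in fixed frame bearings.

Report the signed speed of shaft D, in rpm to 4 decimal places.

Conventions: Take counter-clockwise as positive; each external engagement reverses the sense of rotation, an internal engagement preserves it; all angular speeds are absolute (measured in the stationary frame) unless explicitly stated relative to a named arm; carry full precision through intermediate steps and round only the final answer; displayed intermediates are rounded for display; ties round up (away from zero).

topology: fixed-axis compound train — 3 meshes, A→D
mesh 1 [84T→65T]: ω = 946.0000×84/65 = 1222.5231 rpm, sense flips to −
mesh 2 [65T→61T]: ω = 1222.5231×65/61 = 1302.6885 rpm, sense flips to +
mesh 3 [44T→88T]: ω = 1302.6885×44/88 = 651.3443 rpm, sense flips to −
signed output speed = -651.3443 rpm

-651.3443 rpm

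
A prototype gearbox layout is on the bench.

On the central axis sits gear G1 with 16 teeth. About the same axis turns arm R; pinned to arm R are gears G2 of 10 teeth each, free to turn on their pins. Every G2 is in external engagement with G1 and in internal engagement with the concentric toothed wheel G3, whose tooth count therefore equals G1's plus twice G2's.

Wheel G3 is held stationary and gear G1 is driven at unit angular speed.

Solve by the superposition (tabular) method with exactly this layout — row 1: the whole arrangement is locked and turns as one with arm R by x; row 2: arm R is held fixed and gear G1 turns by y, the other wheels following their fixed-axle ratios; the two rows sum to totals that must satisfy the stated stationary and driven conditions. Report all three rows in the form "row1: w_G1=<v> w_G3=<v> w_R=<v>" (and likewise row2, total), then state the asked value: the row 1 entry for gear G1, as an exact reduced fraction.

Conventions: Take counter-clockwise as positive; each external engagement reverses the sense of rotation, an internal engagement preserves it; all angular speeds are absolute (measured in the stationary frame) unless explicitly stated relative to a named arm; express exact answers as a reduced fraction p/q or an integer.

row1: w_G1=4/13 w_G3=4/13 w_R=4/13
row2: w_G1=9/13 w_G3=-4/13 w_R=0
total: w_G1=1 w_G3=0 w_R=4/13
asked value: 4/13

recognized (axles ride arm R): planetary set, 16/10/36 teeth
superposition row 1 [locked train]: every member turns x
superposition row 2 [arm held]: sun y, ring −(16/36)·y, arm 0
boundary: total ω_ring = x − (16/36)·y = 0 and total ω_sun = x + y = 1  ⇒  y = 9/13, x = 4/13
row 2 ring = −(16/36)·9/13 = -4/13
totals (row 1 + row 2): sun 4/13 + 9/13 = 1, ring 4/13 + (-4/13) = 0, arm 4/13 + 0 = 4/13
asked cell (row1, sun) = 4/13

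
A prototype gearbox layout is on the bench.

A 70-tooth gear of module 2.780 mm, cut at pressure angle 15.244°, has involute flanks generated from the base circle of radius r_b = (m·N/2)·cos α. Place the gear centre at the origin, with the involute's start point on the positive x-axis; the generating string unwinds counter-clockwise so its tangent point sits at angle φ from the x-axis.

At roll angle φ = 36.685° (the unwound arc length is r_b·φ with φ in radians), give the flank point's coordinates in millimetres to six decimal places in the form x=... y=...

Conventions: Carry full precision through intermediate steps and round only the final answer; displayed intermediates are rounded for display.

x=111.191209 y=7.881770

class = single-mesh tooth geometry [base-circle involute, m = 2.780, 70T]
pitch radius r_p = m·N/2 = 2.780·70/2 = 97.300000
base radius r_b = r_p·cos α = 97.300000·cos 15.244° = 93.876486
roll angle φ = 36.685° = 0.64027404 rad
x = r_b·(cos φ + φ·sin φ) = 111.191209
y = r_b·(sin φ − φ·cos φ) = 7.881770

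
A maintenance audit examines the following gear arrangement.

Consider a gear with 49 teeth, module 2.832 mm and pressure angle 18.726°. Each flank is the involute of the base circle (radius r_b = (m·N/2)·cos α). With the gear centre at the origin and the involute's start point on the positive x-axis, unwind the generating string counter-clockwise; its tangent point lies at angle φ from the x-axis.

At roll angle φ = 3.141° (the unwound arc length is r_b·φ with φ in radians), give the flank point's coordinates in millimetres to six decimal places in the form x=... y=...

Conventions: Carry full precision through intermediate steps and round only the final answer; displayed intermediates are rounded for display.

x=65.809804 y=0.003608

single-mesh involute tooth geometry (49T wheel at module 2.832)
pitch radius r_p = m·N/2 = 2.832·49/2 = 69.384000
base radius r_b = r_p·cos α = 69.384000·cos 18.726° = 65.711136
roll angle φ = 3.141° = 0.05482079 rad
x = r_b·(cos φ + φ·sin φ) = 65.809804
y = r_b·(sin φ − φ·cos φ) = 0.003608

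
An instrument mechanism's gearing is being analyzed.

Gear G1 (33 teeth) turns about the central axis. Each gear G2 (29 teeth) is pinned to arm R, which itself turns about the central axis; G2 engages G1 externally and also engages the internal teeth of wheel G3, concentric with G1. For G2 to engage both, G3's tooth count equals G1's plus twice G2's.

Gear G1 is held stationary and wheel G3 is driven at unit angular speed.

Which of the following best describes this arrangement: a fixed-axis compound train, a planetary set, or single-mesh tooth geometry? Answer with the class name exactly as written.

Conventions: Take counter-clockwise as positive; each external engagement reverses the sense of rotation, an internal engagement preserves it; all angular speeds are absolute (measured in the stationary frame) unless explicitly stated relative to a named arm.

class = planetary set [G3 = 33+2·29 = 91; Willis about the carrier]
classification: planetary set

planetary set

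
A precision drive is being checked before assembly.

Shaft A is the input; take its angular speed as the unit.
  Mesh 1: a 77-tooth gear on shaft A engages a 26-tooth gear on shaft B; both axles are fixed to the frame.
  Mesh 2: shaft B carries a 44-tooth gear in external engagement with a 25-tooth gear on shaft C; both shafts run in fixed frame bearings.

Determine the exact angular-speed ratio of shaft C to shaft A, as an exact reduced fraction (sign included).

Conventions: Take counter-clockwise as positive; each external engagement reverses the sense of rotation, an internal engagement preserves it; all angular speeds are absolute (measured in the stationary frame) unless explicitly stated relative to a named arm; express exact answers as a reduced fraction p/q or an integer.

1694/325

class = fixed-axis compound train [2 meshes; 2 ratios multiply, 2 sense flips]
mesh 1 [77T→26T]: running ratio 77/26, sense −
mesh 2 [44T→25T]: running ratio 1694/325, sense +
ω_out/ω_in = 1694/325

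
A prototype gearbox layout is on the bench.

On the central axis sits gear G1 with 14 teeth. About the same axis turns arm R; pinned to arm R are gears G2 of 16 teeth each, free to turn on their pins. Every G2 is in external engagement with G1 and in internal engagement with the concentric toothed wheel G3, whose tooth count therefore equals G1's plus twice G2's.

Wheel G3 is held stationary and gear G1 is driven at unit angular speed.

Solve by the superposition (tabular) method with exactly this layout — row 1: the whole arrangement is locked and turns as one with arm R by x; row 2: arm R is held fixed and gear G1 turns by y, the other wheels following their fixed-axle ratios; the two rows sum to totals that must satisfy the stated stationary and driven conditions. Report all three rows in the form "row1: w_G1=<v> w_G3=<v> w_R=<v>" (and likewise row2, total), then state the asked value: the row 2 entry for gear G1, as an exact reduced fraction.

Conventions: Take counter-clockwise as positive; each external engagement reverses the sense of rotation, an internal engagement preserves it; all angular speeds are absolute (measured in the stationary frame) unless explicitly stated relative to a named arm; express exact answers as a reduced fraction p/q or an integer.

row1: w_G1=7/30 w_G3=7/30 w_R=7/30
row2: w_G1=23/30 w_G3=-7/30 w_R=0
total: w_G1=1 w_G3=0 w_R=7/30
asked value: 23/30

topology: planetary set — G1 14T / G2 16T / G3 46T, arm = carrier (Willis)
superposition row 1 [locked train]: every member turns x
superposition row 2 [arm held]: sun y, ring −(14/46)·y, arm 0
boundary: total ω_ring = x − (14/46)·y = 0 and total ω_sun = x + y = 1  ⇒  y = 23/30, x = 7/30
row 2 ring = −(14/46)·23/30 = -7/30
totals (row 1 + row 2): sun 7/30 + 23/30 = 1, ring 7/30 + (-7/30) = 0, arm 7/30 + 0 = 7/30
asked cell (row2, sun) = 23/30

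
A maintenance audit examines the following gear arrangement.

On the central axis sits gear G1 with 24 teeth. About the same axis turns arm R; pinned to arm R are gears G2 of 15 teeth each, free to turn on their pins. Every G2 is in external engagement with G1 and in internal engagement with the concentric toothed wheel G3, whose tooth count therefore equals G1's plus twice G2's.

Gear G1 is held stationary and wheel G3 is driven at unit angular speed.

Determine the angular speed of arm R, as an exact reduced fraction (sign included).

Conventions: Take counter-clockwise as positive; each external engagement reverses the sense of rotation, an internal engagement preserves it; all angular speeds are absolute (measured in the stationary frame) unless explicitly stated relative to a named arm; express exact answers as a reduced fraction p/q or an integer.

recognized (axles ride arm R): planetary set, 24/15/54 teeth
ring teeth: 24 + 2·15 = 54
24(ω_sun−ω_arm) = −54(ω_ring−ω_arm),  ω_sun = 0, ω_ring = 1
24(0−ω_arm) = −54(1−ω_arm)  ⇒  78·ω_arm = 54  ⇒  ω_arm = 9/13
exact speed ratio = 9/13

9/13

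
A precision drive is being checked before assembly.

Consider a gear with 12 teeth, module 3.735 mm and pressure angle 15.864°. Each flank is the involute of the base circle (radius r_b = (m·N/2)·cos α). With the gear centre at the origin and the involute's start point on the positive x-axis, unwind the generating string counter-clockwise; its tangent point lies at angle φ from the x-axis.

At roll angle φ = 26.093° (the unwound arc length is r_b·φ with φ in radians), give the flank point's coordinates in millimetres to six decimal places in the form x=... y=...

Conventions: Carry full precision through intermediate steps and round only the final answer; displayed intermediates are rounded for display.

topology: single-mesh involute geometry — m = 3.735, N = 12
pitch radius r_p = m·N/2 = 3.735·12/2 = 22.410000
base radius r_b = r_p·cos α = 22.410000·cos 15.864° = 21.556476
roll angle φ = 26.093° = 0.45540876 rad
x = r_b·(cos φ + φ·sin φ) = 23.677278
y = r_b·(sin φ − φ·cos φ) = 0.664702

x=23.677278 y=0.664702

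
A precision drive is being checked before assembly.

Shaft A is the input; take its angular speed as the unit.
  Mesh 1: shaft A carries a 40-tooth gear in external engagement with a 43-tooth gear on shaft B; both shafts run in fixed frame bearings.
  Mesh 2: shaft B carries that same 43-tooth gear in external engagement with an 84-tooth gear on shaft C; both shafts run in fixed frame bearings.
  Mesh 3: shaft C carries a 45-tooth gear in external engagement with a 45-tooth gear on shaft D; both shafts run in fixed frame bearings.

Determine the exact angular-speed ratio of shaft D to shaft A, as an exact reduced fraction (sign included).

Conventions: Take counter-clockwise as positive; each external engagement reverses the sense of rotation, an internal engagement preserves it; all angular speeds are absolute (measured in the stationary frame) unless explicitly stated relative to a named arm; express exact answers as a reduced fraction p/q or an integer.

class = fixed-axis compound train [3 meshes; 3 ratios multiply, 3 sense flips]
mesh 1 [40T→43T]: running ratio 40/43, sense −
mesh 2 [43T→84T]: running ratio 10/21, sense +
mesh 3 [45T→45T]: running ratio 10/21, sense −
ω_out/ω_in = -10/21

-10/21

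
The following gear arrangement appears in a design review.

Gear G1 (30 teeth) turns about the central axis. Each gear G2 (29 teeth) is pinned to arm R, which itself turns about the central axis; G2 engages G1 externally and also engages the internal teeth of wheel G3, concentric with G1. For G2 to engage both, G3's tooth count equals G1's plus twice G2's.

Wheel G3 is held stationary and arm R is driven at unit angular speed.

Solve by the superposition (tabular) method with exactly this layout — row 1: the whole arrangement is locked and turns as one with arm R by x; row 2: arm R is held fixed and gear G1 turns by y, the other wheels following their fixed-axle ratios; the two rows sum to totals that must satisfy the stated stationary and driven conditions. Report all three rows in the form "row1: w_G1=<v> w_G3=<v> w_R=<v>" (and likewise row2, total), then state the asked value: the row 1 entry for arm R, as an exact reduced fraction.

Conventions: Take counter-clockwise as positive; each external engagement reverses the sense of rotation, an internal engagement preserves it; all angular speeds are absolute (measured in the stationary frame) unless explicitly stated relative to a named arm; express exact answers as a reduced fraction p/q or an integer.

row1: w_G1=1 w_G3=1 w_R=1
row2: w_G1=44/15 w_G3=-1 w_R=0
total: w_G1=59/15 w_G3=0 w_R=1
asked value: 1

recognized (axles ride arm R): planetary set, 30/29/88 teeth
superposition row 1 [locked train]: every member turns x
row 2 — arm fixed, fixed-axis ratios: sun y, ring −(30/88)·y, arm 0
boundary: total ω_ring = x − (30/88)·y = 0 and total ω_arm = x = 1  ⇒  y = 44/15, x = 1
row 2 ring = −(30/88)·44/15 = -1
totals (row 1 + row 2): sun 1 + 44/15 = 59/15, ring 1 + (-1) = 0, arm 1 + 0 = 1
asked cell (row1, arm) = 1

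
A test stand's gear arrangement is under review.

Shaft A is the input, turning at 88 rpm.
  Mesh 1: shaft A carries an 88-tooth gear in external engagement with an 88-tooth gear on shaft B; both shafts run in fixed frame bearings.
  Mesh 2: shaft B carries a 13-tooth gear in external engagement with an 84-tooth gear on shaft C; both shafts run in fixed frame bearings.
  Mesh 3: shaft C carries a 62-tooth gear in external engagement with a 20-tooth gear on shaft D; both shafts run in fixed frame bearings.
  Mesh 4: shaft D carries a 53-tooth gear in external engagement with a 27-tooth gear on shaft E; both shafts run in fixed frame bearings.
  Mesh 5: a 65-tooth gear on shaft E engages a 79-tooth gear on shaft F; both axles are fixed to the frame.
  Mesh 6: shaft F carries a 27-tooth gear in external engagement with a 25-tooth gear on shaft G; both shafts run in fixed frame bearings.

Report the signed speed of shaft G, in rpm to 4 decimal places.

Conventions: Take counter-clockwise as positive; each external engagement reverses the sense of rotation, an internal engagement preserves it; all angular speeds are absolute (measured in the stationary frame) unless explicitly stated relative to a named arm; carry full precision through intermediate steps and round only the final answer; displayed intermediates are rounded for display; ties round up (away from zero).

recognized (7 fixed axles, 6 meshes): fixed-axis compound train
mesh 1 [88T→88T]: ω = 88.0000×88/88 = 88.0000 rpm, sense flips to −
mesh 2 [13T→84T]: ω = 88.0000×13/84 = 13.6190 rpm, sense flips to +
mesh 3 [62T→20T]: ω = 13.6190×62/20 = 42.2190 rpm, sense flips to −
mesh 4 [53T→27T]: ω = 42.2190×53/27 = 82.8744 rpm, sense flips to +
mesh 5 [65T→79T]: ω = 82.8744×65/79 = 68.1878 rpm, sense flips to −
mesh 6 [27T→25T]: ω = 68.1878×27/25 = 73.6428 rpm, sense flips to +
signed output speed = +73.6428 rpm

+73.6428 rpm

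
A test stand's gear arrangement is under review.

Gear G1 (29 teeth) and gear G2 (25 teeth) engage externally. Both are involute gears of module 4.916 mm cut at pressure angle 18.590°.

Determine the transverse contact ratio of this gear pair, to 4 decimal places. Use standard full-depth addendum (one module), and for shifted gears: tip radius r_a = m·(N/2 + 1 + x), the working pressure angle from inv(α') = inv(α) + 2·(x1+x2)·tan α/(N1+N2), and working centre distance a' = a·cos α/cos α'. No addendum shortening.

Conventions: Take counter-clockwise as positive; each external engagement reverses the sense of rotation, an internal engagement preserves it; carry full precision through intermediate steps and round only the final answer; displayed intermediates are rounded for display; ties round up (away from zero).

topology: single-mesh involute geometry — m = 4.916, 29T/25T pair
base radii: r_b1 = 67.562795, r_b2 = 58.243789
tip radii: r_a1 = 76.198000, r_a2 = 66.366000
no profile shift: α' = α, a' = a
action lengths: √(r_a1²−r_b1²) = 35.233563, √(r_a2²−r_b2²) = 31.813630
base pitch p_b = π·m·cos α = 14.638261
CR = (35.233563 + 31.813630 − 132.732000·sin 18.59000°)/14.638261 = 1.689616
contact ratio ≈ 1.6896

1.6896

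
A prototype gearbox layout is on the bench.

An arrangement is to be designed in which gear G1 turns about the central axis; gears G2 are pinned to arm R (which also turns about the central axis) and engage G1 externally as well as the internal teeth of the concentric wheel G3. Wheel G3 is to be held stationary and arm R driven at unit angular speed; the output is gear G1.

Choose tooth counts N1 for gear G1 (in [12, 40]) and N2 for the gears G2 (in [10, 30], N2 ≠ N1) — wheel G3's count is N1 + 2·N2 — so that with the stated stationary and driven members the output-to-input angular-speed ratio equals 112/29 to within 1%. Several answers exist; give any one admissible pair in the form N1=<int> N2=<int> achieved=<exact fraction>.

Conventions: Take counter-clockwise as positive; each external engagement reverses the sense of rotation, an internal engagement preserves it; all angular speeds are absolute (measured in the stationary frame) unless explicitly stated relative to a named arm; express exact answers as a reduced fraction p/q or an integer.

N1=29 N2=27 achieved=112/29

planetary set to be sized for 112/29 (Willis relation)
Willis with ω_ring = 0: ω_sun/ω_arm = (N1+N3)/N1; set equal to 112/29  ⇒  N3/N1 = 112/29 − 1 = 83/29
N3 = N1 + 2·N2  ⇒  N2/N1 = (N3/N1 − 1)/2 = (83/29 − 1)/2 = 27/29
smallest multiple with N1 ≥ 12 and N2 ≥ 10: k = 1  ⇒  N1 = 1·29 = 29, N2 = 1·27 = 27 (N1 ≤ 40, N2 ≤ 30, N2 ≠ N1 ✓), N3 = 29 + 2·27 = 83
check: (N1+N3)/N1 with N1 = 29, N3 = 83 gives 112/29; |achieved − target| = 0 ≤ 28/725 ✓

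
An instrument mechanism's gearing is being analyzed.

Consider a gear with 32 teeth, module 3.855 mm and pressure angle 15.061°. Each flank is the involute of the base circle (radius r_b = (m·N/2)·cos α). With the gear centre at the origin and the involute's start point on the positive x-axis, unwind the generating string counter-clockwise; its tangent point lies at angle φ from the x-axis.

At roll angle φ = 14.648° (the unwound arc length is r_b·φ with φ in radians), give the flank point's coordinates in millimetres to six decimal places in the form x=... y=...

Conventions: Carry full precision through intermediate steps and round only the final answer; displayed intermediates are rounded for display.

single-mesh involute tooth geometry (32T wheel at module 3.855)
pitch radius r_p = m·N/2 = 3.855·32/2 = 61.680000
base radius r_b = r_p·cos α = 61.680000·cos 15.061° = 59.561275
roll angle φ = 14.648° = 0.25565583 rad
x = r_b·(cos φ + φ·sin φ) = 61.476045
y = r_b·(sin φ − φ·cos φ) = 0.329586

x=61.476045 y=0.329586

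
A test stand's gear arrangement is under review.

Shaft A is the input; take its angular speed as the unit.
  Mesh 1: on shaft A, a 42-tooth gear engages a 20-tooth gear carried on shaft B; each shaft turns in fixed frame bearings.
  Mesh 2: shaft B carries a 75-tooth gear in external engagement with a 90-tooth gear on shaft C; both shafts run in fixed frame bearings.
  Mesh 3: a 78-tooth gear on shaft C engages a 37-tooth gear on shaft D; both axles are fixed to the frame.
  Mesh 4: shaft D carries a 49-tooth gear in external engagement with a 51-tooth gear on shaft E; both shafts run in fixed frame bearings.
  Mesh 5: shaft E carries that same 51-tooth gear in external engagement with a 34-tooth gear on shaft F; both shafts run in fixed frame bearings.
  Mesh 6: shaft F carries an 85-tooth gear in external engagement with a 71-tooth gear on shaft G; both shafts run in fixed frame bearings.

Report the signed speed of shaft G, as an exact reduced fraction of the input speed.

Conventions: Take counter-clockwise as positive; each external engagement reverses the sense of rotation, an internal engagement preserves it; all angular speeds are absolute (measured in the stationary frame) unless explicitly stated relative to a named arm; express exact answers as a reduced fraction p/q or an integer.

66885/10508

6-mesh fixed-axis compound train (all bearings frame-fixed)
mesh 1 [42T→20T]: |ω|/ω_in = 1×42/20 = 21/10, sense flips to −
mesh 2 [75T→90T]: |ω|/ω_in = (21/10)×75/90 = 7/4, sense flips to +
mesh 3 [78T→37T]: |ω|/ω_in = (7/4)×78/37 = 273/74, sense flips to −
mesh 4 [49T→51T]: |ω|/ω_in = (273/74)×49/51 = 4459/1258, sense flips to +
mesh 5 [51T→34T]: |ω|/ω_in = (4459/1258)×51/34 = 13377/2516, sense flips to −
mesh 6 [85T→71T]: |ω|/ω_in = (13377/2516)×85/71 = 66885/10508, sense flips to +
signed output speed (× input speed) = 66885/10508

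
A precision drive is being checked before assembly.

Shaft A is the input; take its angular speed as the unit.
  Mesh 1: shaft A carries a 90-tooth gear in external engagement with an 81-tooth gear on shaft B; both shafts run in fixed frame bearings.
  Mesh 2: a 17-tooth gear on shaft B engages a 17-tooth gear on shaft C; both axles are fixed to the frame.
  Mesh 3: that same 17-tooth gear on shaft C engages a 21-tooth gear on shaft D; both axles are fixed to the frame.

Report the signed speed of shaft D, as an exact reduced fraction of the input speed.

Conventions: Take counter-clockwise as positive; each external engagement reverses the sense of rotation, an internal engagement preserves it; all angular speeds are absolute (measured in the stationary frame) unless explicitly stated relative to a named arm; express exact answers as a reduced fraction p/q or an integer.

-170/189

3-mesh fixed-axis compound train (all bearings frame-fixed)
mesh 1 [90T→81T]: |ω|/ω_in = 1×90/81 = 10/9, sense flips to −
mesh 2 [17T→17T]: |ω|/ω_in = (10/9)×17/17 = 10/9, sense flips to +
mesh 3 [17T→21T]: |ω|/ω_in = (10/9)×17/21 = 170/189, sense flips to −
signed output speed (× input speed) = -170/189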